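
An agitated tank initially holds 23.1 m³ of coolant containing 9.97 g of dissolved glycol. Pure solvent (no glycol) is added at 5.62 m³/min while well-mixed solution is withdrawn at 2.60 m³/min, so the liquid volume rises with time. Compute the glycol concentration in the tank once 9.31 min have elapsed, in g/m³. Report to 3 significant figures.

0.0981 g/m³

Let m(t) be the amount of glycol. Volume: V(t) = V₀ + (Q_in − Q_out) t = 23.1 + 3.0200 t; V(9.31) = 51.216 m³.
Species balance (pure solvent in): dm/dt = −Q_out · m/V(t).
Separate: dm/m = −Q_out dt/V(t) ⇒ ln(m/m₀) = −(Q_out/(Q_in−Q_out)) ln(V/V₀).
m = m₀ (V₀/V)^(Q_out/(Q_in−Q_out)) = 9.97 × (23.1/51.216)^(0.86093) = 5.0233 g.
C = m/V = 5.0233/51.216 = 0.098081 g/m³.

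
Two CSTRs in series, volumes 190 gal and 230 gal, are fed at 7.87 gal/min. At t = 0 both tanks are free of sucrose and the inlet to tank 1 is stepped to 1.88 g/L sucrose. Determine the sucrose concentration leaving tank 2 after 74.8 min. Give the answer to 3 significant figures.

1.45 g/L

Species balance on tank i: dCᵢ/dt = (Cᵢ₋₁ − Cᵢ)/τᵢ with τᵢ = Vᵢ/Q.
τ₁ = 190/7.87 = 24.142 min; τ₂ = 230/7.87 = 29.225 min.
Solving the cascade with C₁(0)=C₂(0)=0 gives C₂(t) = C_in[1 − (τ₁ e^(−t/τ₁) − τ₂ e^(−t/τ₂))/(τ₁ − τ₂)].
At t = 74.8: e^(−t/τ₁) = 0.045126, e^(−t/τ₂) = 0.077346.
C₂ = 1.88·[1 − (24.142·0.045126 − 29.225·0.077346)/(-5.0826)] = 1.88·0.76961 = 1.4469 g/L.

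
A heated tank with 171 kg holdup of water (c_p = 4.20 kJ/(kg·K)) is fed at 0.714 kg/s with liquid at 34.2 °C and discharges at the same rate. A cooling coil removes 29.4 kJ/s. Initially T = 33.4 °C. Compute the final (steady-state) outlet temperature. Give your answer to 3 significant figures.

Heat balance on the well-mixed liquid: M c_p dT/dt = ṁ c_p (T_in − T) − 29.4.
At steady state dT/dt = 0 ⇒ T_ss = T_in − Q̇/(ṁ c_p) = 34.2 − 29.4/(0.714·4.20) = 24.396 °C.

24.4 °C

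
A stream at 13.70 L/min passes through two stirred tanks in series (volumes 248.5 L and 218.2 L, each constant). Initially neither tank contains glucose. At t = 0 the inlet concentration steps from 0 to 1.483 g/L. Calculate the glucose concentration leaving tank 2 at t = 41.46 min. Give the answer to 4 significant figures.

1.037 g/L

Time constants: τᵢ = Vᵢ/Q for each well-mixed tank.
τ₁ = 248.5/13.70 = 18.1387 min; τ₂ = 218.2/13.70 = 15.9270 min.
Tank 1: C₁ = C_in(1 − e^(−t/τ₁)). Tank 2 (τ₁ ≠ τ₂): C₂ = C_in[1 − (τ₁ e^(−t/τ₁) − τ₂ e^(−t/τ₂))/(τ₁ − τ₂)].
At t = 41.46: e^(−t/τ₁) = 0.101701, e^(−t/τ₂) = 0.0740418.
C₂ = 1.483·[1 − (18.1387·0.101701 − 15.9270·0.0740418)/(2.21168)] = 1.483·0.699120 = 1.03679 g/L.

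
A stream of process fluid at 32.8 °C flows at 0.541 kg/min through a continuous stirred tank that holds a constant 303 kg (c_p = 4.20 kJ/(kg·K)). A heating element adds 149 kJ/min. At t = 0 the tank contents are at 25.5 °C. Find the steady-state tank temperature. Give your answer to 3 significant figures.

M c_p dT/dt = ṁ c_p (T_in − T) + Q̇.
At steady state dT/dt = 0 ⇒ T_ss = T_in + Q̇/(ṁ c_p) = 32.8 + 149/(0.541·4.20) = 98.375 °C.

98.4 °C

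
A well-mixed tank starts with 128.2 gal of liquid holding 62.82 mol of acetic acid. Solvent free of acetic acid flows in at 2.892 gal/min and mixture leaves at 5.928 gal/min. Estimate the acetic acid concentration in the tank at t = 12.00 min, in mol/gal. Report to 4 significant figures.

0.3564 mol/gal

Total volume: dV/dt = Q_in − Q_out = -3.03600 gal/min, so V(t) = 128.2 − 3.03600 t and V(12.00) = 91.7680 gal.
Solute balance: dm/dt = 0 − Q_out C = −Q_out m/V(t).
dm/m = −Q_out dt/(V₀ − 3.03600 t); integrating gives ln(m/m₀) = −(Q_out/(Q_in−Q_out)) ln(V/V₀).
m = m₀ (V₀/V)^(Q_out/(Q_in−Q_out)) = 62.82 × (128.2/91.7680)^(-1.95257) = 32.7033 mol.
C = m/V = 32.7033/91.7680 = 0.356369 mol/gal.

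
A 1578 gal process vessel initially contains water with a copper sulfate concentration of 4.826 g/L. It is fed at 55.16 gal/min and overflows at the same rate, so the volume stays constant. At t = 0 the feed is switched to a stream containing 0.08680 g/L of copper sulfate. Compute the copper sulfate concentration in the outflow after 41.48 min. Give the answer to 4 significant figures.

Accumulation = in − out for the solute gives V dC/dt = Q(C_in − C).
Rewrite as dC/dt + C/τ = C_in/τ, τ = V/Q = 28.6077 min.
Integrating: C(t) = C_in + (C₀ − C_in) e^(−t/τ).
C(41.48) = 0.08680 + (4.826 − 0.08680)·e^(−41.48/28.6077) = 0.08680 + (4.73920)·0.234580 = 1.19852 g/L.

1.199 g/L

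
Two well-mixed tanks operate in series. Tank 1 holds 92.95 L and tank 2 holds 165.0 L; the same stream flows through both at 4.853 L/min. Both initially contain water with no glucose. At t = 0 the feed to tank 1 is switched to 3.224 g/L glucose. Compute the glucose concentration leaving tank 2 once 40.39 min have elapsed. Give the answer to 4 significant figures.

Each tank obeys Vᵢ dCᵢ/dt = Q(Cᵢ₋₁ − Cᵢ), so τᵢ = Vᵢ/Q.
τ₁ = 92.95/4.853 = 19.1531 min; τ₂ = 165.0/4.853 = 33.9996 min.
Solving the cascade with C₁(0)=C₂(0)=0 gives C₂(t) = C_in[1 − (τ₁ e^(−t/τ₁) − τ₂ e^(−t/τ₂))/(τ₁ − τ₂)].
At t = 40.39: e^(−t/τ₁) = 0.121384, e^(−t/τ₂) = 0.304844.
C₂ = 3.224·[1 − (19.1531·0.121384 − 33.9996·0.304844)/(-14.8465)] = 3.224·0.458479 = 1.47814 g/L.

1.478 g/L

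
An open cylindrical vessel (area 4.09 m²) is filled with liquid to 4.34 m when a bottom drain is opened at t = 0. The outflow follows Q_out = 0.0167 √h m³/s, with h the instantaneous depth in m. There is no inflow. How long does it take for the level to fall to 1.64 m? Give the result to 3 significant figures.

393 s

Mass balance (ρ constant): A dh/dt = −0.0167 √h.
This is separable: 2 d(√h)/dt = −0.0167/A, so √h = √h₀ − (0.0167/(2A)) t.
t = 2A(√h₀ − √h)/0.0167 = 2·4.09·(√4.34 − √1.64)/0.0167
  = 8.1800 × (2.0833 − 1.2806) / 0.0167 = 393.15 s.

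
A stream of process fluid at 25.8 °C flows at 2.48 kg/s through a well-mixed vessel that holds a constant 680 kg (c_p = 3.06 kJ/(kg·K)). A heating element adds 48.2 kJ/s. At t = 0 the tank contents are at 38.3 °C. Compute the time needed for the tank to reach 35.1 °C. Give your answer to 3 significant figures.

M c_p dT/dt = ṁ c_p (T_in − T) + Q̇.
τ = M/ṁ = 274.19 s; T_ss = T_in + Q̇/(ṁ c_p) = 32.151 °C.
T(t) = T_ss + (T₀ − T_ss) e^(−t/τ). Set T = 35.1:
e^(−t/τ) = (35.1 − 32.151)/(38.3 − 32.151) = 0.47955
t = −274.19 · ln(0.47955) = 201.51 s.

202 s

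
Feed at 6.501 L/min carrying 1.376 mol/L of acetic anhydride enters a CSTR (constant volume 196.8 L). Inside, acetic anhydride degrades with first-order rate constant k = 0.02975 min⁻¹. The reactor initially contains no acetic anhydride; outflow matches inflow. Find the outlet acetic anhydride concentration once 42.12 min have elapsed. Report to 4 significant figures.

Species balance: V dC/dt = Q C_in − Q C − k V C.
dC/dt = (Q/V) C_in − (Q/V + k) C; effective rate a = Q/V + k = 0.0330335 + 0.02975 = 0.0627835 min⁻¹.
C_ss = Q C_in/(Q + kV) = 0.723982 mol/L; C(t) = C_ss + (C₀ − C_ss) e^(−a t).
C(42.12) = 0.723982 + (-0.723982)·e^(−0.0627835·42.12) = 0.723982 + (-0.723982)·0.0710449 = 0.672547 mol/L.

0.6725 mol/L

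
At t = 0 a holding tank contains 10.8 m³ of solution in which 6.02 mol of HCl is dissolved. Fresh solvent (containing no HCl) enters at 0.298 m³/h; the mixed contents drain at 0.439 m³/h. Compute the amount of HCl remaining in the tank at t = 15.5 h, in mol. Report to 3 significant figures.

2.98 mol

Total volume: dV/dt = Q_in − Q_out = -0.14100 m³/h, so V(t) = 10.8 − 0.14100 t and V(15.5) = 8.6145 m³.
Solute balance: dm/dt = 0 − Q_out C = −Q_out m/V(t).
dm/m = −Q_out dt/(V₀ − 0.14100 t); integrating gives ln(m/m₀) = −(Q_out/(Q_in−Q_out)) ln(V/V₀).
m = m₀ (V₀/V)^(Q_out/(Q_in−Q_out)) = 6.02 × (10.8/8.6145)^(-3.1135) = 2.9776 mol.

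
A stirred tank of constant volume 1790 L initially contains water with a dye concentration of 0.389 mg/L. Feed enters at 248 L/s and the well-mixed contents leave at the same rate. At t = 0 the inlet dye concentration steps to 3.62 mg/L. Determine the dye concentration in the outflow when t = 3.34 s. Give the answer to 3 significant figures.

1.59 mg/L

Species balance on the tank: V dC/dt = Q(C_in − C).
Time constant τ = V/Q = 1790/248 = 7.2177 s.
This is linear first-order; C(t) = C_in + (C₀ − C_in) e^(−t/τ).
C(3.34) = 3.62 + (0.389 − 3.62)·e^(−3.34/7.2177) = 3.62 + (-3.2310)·0.62955 = 1.5859 mg/L.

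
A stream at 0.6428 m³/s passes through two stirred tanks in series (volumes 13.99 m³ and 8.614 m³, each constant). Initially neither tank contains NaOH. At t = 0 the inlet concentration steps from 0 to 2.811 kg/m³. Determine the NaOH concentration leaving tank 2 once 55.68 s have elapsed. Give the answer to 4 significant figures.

Time constants: τᵢ = Vᵢ/Q for each well-mixed tank.
τ₁ = 13.99/0.6428 = 21.7642 s; τ₂ = 8.614/0.6428 = 13.4007 s.
Tank 1: C₁ = C_in(1 − e^(−t/τ₁)). Tank 2 (τ₁ ≠ τ₂): C₂ = C_in[1 − (τ₁ e^(−t/τ₁) − τ₂ e^(−t/τ₂))/(τ₁ − τ₂)].
At t = 55.68: e^(−t/τ₁) = 0.0774336, e^(−t/τ₂) = 0.0156859.
C₂ = 2.811·[1 − (21.7642·0.0774336 − 13.4007·0.0156859)/(8.36341)] = 2.811·0.823628 = 2.31522 kg/m³.

2.315 kg/m³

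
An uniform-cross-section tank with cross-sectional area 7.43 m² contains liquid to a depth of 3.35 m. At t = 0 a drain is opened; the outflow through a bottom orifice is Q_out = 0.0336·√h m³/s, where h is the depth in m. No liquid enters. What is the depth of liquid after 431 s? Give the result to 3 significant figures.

0.732 m

A dh/dt = −Q_out = −0.0336 √h.
This is separable: 2 d(√h)/dt = −0.0336/A, so √h = √h₀ − (0.0336/(2A)) t.
√h = √3.35 − 0.0336·431/(2·7.43) = 1.8303 − 0.97454 = 0.85576.
h = 0.85576² = 0.73233 m.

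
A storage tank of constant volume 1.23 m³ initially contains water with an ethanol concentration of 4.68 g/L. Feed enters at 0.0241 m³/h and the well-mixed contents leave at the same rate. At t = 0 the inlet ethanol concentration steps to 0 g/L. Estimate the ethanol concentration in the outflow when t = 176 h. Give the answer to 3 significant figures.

Transient balance on the dissolved component: V dC/dt = Q(C_in − C).
So dC/dt = (C_in − C)/τ with τ = V/Q = 1.23/0.0241 = 51.037 h.
C approaches C_in exponentially: C(t) = C_in + (C₀ − C_in) e^(−t/τ).
C(176) = 0 + (4.68 − 0)·e^(−176/51.037) = 0 + (4.6800)·0.031795 = 0.14880 g/L.

0.149 g/L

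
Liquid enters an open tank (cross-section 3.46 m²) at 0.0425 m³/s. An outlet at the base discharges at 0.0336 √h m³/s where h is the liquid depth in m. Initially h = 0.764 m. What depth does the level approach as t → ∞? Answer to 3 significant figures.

A dh/dt = Q_in − 0.0336 √h. Steady state requires inflow = outflow:
Q_in = 0.0336 √h_ss ⇒ √h_ss = 0.0425/0.0336 = 1.2649.
h_ss = 1.2649² = 1.5999 m. (Since h₀ = 0.764 m < h_ss, the level will rise toward this value.)

1.60 m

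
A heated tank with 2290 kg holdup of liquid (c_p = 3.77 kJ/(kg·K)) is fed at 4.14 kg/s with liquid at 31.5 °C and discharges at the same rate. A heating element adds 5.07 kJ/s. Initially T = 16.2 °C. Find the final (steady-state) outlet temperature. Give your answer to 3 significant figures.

31.8 °C

M c_p dT/dt = ṁ c_p (T_in − T) + Q̇.
At steady state dT/dt = 0 ⇒ T_ss = T_in + Q̇/(ṁ c_p) = 31.5 + 5.07/(4.14·3.77) = 31.825 °C.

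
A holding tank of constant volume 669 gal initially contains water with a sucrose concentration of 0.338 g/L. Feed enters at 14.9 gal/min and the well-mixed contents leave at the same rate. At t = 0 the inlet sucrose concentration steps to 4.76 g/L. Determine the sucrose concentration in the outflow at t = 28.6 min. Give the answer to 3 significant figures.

2.42 g/L

Accumulation = in − out for the solute gives V dC/dt = Q(C_in − C).
Time constant τ = V/Q = 669/14.9 = 44.899 min.
Solution: C(t) = C_in + (C₀ − C_in) e^(−t/τ).
C(28.6) = 4.76 + (0.338 − 4.76)·e^(−28.6/44.899) = 4.76 + (-4.4220)·0.52889 = 2.4213 g/L.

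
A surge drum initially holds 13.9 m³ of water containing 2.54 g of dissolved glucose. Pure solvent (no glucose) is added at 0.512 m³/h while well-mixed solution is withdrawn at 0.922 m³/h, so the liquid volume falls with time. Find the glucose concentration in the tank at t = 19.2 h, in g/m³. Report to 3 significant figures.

0.0644 g/m³

Let m(t) be the amount of glucose. Volume: V(t) = V₀ + (Q_in − Q_out) t = 13.9 − 0.41000 t; V(19.2) = 6.0280 m³.
No glucose enters, so dm/dt = −Q_out · (m/V).
dm/m = −Q_out dt/(V₀ − 0.41000 t); integrating gives ln(m/m₀) = −(Q_out/(Q_in−Q_out)) ln(V/V₀).
m = m₀ (V₀/V)^(Q_out/(Q_in−Q_out)) = 2.54 × (13.9/6.0280)^(-2.2488) = 0.38805 g.
C = m/V = 0.38805/6.0280 = 0.064374 g/m³.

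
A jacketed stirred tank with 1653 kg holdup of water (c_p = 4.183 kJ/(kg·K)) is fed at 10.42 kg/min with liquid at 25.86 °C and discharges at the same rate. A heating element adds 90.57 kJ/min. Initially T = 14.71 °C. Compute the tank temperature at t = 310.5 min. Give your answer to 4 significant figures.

M c_p dT/dt = ṁ c_p (T_in − T) + Q̇.
τ = M/ṁ = 158.637 min; T_ss = T_in + Q̇/(ṁ c_p) = 25.86 + 90.57/(10.42·4.183) = 27.9379 °C.
This is linear first-order; T(t) = T_ss + (T₀ − T_ss) e^(−t/τ).
T(310.5) = 27.9379 + (-13.2279)·e^(−310.5/158.637) = 27.9379 + (-13.2279)·0.141240 = 26.0696 °C.

26.07 °C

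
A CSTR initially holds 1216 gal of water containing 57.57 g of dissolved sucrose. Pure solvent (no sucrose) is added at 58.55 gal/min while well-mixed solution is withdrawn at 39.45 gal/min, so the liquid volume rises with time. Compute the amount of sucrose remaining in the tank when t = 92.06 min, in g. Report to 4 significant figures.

9.075 g

Total volume: dV/dt = Q_in − Q_out = 19.1000 gal/min, so V(t) = 1216 + 19.1000 t and V(92.06) = 2974.35 gal.
Species balance (pure solvent in): dm/dt = −Q_out · m/V(t).
Separate: dm/m = −Q_out dt/V(t) ⇒ ln(m/m₀) = −(Q_out/(Q_in−Q_out)) ln(V/V₀).
m = m₀ (V₀/V)^(Q_out/(Q_in−Q_out)) = 57.57 × (1216/2974.35)^(2.06545) = 9.07523 g.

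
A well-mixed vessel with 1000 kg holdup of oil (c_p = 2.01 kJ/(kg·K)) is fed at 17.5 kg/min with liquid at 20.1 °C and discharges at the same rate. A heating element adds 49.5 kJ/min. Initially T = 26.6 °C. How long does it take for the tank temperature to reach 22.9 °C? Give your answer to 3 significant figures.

Energy balance: M c_p dT/dt = ṁ c_p (T_in − T) + 49.5.
τ = M/ṁ = 57.143 min; T_ss = T_in + Q̇/(ṁ c_p) = 21.507 °C.
T(t) = T_ss + (T₀ − T_ss) e^(−t/τ). Set T = 22.9:
e^(−t/τ) = (22.9 − 21.507)/(26.6 − 21.507) = 0.27348
t = −57.143 · ln(0.27348) = 74.088 min.

74.1 min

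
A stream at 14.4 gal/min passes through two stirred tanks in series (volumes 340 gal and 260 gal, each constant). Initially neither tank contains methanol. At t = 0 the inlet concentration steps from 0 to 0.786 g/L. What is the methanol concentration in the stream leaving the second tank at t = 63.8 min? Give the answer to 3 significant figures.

Species balance on tank i: dCᵢ/dt = (Cᵢ₋₁ − Cᵢ)/τᵢ with τᵢ = Vᵢ/Q.
τ₁ = 340/14.4 = 23.611 min; τ₂ = 260/14.4 = 18.056 min.
Solving the cascade with C₁(0)=C₂(0)=0 gives C₂(t) = C_in[1 − (τ₁ e^(−t/τ₁) − τ₂ e^(−t/τ₂))/(τ₁ − τ₂)].
At t = 63.8: e^(−t/τ₁) = 0.067063, e^(−t/τ₂) = 0.029201.
C₂ = 0.786·[1 − (23.611·0.067063 − 18.056·0.029201)/(5.5556)] = 0.786·0.80989 = 0.63657 g/L.

0.637 g/L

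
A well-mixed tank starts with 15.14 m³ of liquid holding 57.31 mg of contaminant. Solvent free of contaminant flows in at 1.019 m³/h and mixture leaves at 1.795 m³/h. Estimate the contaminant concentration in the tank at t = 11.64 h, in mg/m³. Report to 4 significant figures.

Total volume: dV/dt = Q_in − Q_out = -0.776000 m³/h, so V(t) = 15.14 − 0.776000 t and V(11.64) = 6.10736 m³.
No contaminant enters, so dm/dt = −Q_out · (m/V).
dm/m = −Q_out dt/(V₀ − 0.776000 t); integrating gives ln(m/m₀) = −(Q_out/(Q_in−Q_out)) ln(V/V₀).
m = m₀ (V₀/V)^(Q_out/(Q_in−Q_out)) = 57.31 × (15.14/6.10736)^(-2.31314) = 7.01813 mg.
C = m/V = 7.01813/6.10736 = 1.14913 mg/m³.

1.149 mg/m³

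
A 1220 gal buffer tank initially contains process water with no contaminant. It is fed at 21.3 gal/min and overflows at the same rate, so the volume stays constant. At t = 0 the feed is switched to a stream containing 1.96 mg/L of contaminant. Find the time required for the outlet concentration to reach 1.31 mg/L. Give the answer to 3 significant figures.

63.2 min

Species balance: V dC/dt = Q(C_in − C) ⇒ τ = V/Q = 57.277 min.
C(t) = C_in + (C₀ − C_in) e^(−t/τ). Set C = 1.31 and solve for t:
e^(−t/τ) = (C − C_in)/(C₀ − C_in) = (1.31 − 1.96)/(0 − 1.96) = 0.33163
t = −τ ln(…) = 57.277 × 1.1037 = 63.218 min.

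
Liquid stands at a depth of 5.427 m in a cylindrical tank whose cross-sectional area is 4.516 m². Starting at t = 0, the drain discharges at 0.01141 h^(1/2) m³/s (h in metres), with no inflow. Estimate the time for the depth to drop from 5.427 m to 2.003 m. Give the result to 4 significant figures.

Volume balance on the tank: A dh/dt = −0.01141 √h.
This is separable: 2 d(√h)/dt = −0.01141/A, so √h = √h₀ − (0.01141/(2A)) t.
t = 2A(√h₀ − √h)/0.01141 = 2·4.516·(√5.427 − √2.003)/0.01141
  = 9.03200 × (2.32959 − 1.41527) / 0.01141 = 723.762 s.

723.8 s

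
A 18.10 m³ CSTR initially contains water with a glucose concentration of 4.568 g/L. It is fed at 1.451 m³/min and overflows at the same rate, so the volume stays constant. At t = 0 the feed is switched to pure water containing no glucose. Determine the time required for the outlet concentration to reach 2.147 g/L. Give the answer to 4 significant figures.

Species balance: V dC/dt = Q(C_in − C) ⇒ τ = V/Q = 12.4742 min.
C(t) = C_in + (C₀ − C_in) e^(−t/τ). Set C = 2.147 and solve for t:
e^(−t/τ) = (C − C_in)/(C₀ − C_in) = (2.147 − 0)/(4.568 − 0) = 0.470009
t = −τ ln(…) = 12.4742 × 0.755004 = 9.41804 min.

9.418 min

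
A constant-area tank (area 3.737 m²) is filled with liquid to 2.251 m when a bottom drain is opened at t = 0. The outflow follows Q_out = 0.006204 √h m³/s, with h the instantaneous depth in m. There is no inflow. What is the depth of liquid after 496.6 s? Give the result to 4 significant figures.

1.184 m

A dh/dt = −Q_out = −0.006204 √h.
∫ h^(−1/2) dh = −(0.006204/A) ∫ dt, giving 2√h = 2√h₀ − (0.006204/A) t.
√h = √2.251 − 0.006204·496.6/(2·3.737) = 1.50033 − 0.412217 = 1.08812.
h = 1.08812² = 1.18400 m.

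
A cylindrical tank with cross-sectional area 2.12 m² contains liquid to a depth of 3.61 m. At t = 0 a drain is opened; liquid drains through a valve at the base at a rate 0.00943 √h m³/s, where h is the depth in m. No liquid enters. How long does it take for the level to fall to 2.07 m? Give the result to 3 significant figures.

Volume balance on the tank: A dh/dt = −0.00943 √h.
Separate and integrate: 2(√h − √h₀) = −(0.00943/A) t.
t = 2A(√h₀ − √h)/0.00943 = 2·2.12·(√3.61 − √2.07)/0.00943
  = 4.2400 × (1.9000 − 1.4387) / 0.00943 = 207.39 s.

207 s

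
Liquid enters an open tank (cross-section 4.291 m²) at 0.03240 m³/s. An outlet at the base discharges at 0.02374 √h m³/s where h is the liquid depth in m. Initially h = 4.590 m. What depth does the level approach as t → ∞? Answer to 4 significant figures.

1.863 m

Volume balance on the tank: A dh/dt = Q_in − 0.02374 √h. At steady state dh/dt = 0:
Q_in = 0.02374 √h_ss ⇒ √h_ss = 0.03240/0.02374 = 1.36479.
h_ss = 1.36479² = 1.86264 m. (Since h₀ = 4.590 m > h_ss, the level will fall toward this value.)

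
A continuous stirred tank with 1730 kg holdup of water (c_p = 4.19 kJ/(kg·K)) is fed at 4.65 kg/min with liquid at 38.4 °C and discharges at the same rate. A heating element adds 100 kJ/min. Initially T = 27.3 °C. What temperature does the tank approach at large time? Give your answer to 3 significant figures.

M c_p dT/dt = ṁ c_p (T_in − T) + Q̇.
At steady state dT/dt = 0 ⇒ T_ss = T_in + Q̇/(ṁ c_p) = 38.4 + 100/(4.65·4.19) = 43.533 °C.

43.5 °C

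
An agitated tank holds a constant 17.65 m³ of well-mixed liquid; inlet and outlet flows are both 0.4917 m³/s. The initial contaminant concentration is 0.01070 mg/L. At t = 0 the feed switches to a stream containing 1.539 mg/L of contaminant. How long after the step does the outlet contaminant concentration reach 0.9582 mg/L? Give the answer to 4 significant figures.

34.73 s

Species balance: V dC/dt = Q(C_in − C) ⇒ τ = V/Q = 35.8959 s.
C(t) = C_in + (C₀ − C_in) e^(−t/τ). Set C = 0.9582 and solve for t:
e^(−t/τ) = (C − C_in)/(C₀ − C_in) = (0.9582 − 1.539)/(0.01070 − 1.539) = 0.380030
t = −τ ln(…) = 35.8959 × 0.967505 = 34.7294 s.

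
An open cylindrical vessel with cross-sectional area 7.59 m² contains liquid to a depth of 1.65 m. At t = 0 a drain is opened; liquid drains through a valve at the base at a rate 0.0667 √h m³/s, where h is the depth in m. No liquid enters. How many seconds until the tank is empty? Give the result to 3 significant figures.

292 s

A dh/dt = −Q_out = −0.0667 √h.
Separate and integrate: 2(√h − √h₀) = −(0.0667/A) t.
Tank is empty when √h = 0: t_empty = 2A√h₀/0.0667.
t_empty = 2·7.59·√1.65/0.0667 = 15.180·1.2845/0.0667 = 292.34 s.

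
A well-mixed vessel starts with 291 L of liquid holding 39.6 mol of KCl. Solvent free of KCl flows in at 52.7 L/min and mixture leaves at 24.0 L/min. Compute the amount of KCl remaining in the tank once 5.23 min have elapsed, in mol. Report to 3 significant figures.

Total volume: dV/dt = Q_in − Q_out = 28.700 L/min, so V(t) = 291 + 28.700 t and V(5.23) = 441.10 L.
Species balance (pure solvent in): dm/dt = −Q_out · m/V(t).
Separate: dm/m = −Q_out dt/V(t) ⇒ ln(m/m₀) = −(Q_out/(Q_in−Q_out)) ln(V/V₀).
m = m₀ (V₀/V)^(Q_out/(Q_in−Q_out)) = 39.6 × (291/441.10)^(0.83624) = 27.966 mol.

28.0 mol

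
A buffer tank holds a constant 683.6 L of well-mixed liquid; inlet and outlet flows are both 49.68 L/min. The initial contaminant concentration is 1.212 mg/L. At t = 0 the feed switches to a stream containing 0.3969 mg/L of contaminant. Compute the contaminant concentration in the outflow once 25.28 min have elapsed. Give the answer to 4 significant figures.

Mass balance on the solute (V constant): V dC/dt = Q(C_in − C).
Rewrite as dC/dt + C/τ = C_in/τ, τ = V/Q = 13.7601 min.
Solution: C(t) = C_in + (C₀ − C_in) e^(−t/τ).
C(25.28) = 0.3969 + (1.212 − 0.3969)·e^(−25.28/13.7601) = 0.3969 + (0.815100)·0.159263 = 0.526715 mg/L.

0.5267 mg/L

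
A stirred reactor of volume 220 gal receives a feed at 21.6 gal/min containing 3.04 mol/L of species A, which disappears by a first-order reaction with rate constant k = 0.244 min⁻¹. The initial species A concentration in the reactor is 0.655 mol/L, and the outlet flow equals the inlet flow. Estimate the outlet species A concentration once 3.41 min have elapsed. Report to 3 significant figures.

Accumulation = in − out − consumed: V dC/dt = Q C_in − Q C − k V C.
This is linear with rate a = Q/V + k = 0.34218 min⁻¹.
C_ss = Q C_in/(Q + kV) = 0.87226 mol/L; C(t) = C_ss + (C₀ − C_ss) e^(−a t).
C(3.41) = 0.87226 + (-0.21726)·e^(−0.34218·3.41) = 0.87226 + (-0.21726)·0.31135 = 0.80462 mol/L.

0.805 mol/L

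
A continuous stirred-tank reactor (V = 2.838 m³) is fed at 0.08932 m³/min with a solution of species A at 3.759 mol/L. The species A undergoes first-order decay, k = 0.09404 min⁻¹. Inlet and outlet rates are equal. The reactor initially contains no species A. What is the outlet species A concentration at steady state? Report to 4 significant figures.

Accumulation = in − out − consumed: V dC/dt = Q C_in − Q C − k V C.
At steady state: 0 = Q C_in − (Q + kV) C_ss, so C_ss = Q C_in/(Q + kV).
C_ss = 0.08932·3.759/(0.08932 + 0.09404·2.838) = 0.335754/0.356206 = 0.942585 mol/L.

0.9426 mol/L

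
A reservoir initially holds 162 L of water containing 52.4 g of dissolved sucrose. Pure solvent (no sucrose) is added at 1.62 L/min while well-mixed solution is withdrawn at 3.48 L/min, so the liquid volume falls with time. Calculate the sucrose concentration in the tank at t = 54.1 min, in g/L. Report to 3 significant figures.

Let m(t) be the amount of sucrose. Volume: V(t) = V₀ + (Q_in − Q_out) t = 162 − 1.8600 t; V(54.1) = 61.374 L.
No sucrose enters, so dm/dt = −Q_out · (m/V).
Separate: dm/m = −Q_out dt/V(t) ⇒ ln(m/m₀) = −(Q_out/(Q_in−Q_out)) ln(V/V₀).
m = m₀ (V₀/V)^(Q_out/(Q_in−Q_out)) = 52.4 × (162/61.374)^(-1.8710) = 8.5243 g.
C = m/V = 8.5243/61.374 = 0.13889 g/L.

0.139 g/L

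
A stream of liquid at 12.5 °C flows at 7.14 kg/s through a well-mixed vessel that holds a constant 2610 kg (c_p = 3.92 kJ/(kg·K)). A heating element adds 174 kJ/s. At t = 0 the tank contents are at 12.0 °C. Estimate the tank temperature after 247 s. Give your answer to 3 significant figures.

Unsteady energy balance on the tank contents: M c_p dT/dt = ṁ c_p (T_in − T) + 174.
Rearrange: dT/dt = (T_ss − T)/τ with τ = M/ṁ = 365.55 s and T_ss = T_in + Q̇/(ṁ c_p) = 18.717 °C.
Solution: T(t) = T_ss + (T₀ − T_ss) e^(−t/τ).
T(247) = 18.717 + (-6.7168)·e^(−247/365.55) = 18.717 + (-6.7168)·0.50880 = 15.299 °C.

15.3 °C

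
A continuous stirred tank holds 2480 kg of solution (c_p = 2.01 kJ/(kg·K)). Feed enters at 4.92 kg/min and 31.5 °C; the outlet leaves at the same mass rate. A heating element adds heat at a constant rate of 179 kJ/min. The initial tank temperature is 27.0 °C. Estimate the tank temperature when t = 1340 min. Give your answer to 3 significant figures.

M c_p dT/dt = ṁ c_p (T_in − T) + Q̇.
τ = M/ṁ = 504.07 min; T_ss = T_in + Q̇/(ṁ c_p) = 31.5 + 179/(4.92·2.01) = 49.601 °C.
This is linear first-order; T(t) = T_ss + (T₀ − T_ss) e^(−t/τ).
T(1340) = 49.601 + (-22.601)·e^(−1340/504.07) = 49.601 + (-22.601)·0.070061 = 48.017 °C.

48.0 °C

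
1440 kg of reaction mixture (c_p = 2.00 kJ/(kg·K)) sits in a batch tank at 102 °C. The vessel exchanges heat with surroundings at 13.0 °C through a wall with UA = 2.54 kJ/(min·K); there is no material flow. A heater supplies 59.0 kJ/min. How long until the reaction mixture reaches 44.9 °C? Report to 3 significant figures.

2300 min

Lumped-capacitance energy balance: M c_p dT/dt = UA(T_amb − T) + Q̇.
τ = M c_p/UA = 1133.9 min; T_ss = T_amb + Q̇/UA = 13.0 + 59.0/2.54 = 36.228 °C.
T(t) = T_ss + (T₀ − T_ss)e^(−t/τ); set T = 44.9:
t = −τ ln[(T − T_ss)/(T₀ − T_ss)] = −1133.9 · ln(0.13184) = 2297.3 min.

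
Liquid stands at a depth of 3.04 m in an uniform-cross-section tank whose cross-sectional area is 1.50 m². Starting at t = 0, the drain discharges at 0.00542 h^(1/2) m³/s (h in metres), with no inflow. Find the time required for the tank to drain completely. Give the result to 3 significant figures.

Mass balance (ρ constant): A dh/dt = −0.00542 √h.
This is separable: 2 d(√h)/dt = −0.00542/A, so √h = √h₀ − (0.00542/(2A)) t.
Set h = 0: 2√h₀ = (0.00542/A) t_empty ⇒ t_empty = 2A√h₀/0.00542.
t_empty = 2·1.50·√3.04/0.00542 = 3.0000·1.7436/0.00542 = 965.07 s.

965 s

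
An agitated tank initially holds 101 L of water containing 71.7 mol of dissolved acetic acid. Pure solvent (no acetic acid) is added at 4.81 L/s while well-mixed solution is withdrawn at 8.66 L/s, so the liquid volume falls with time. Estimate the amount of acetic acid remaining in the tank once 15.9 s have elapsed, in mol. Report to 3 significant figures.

Let m(t) be the amount of acetic acid. Volume: V(t) = V₀ + (Q_in − Q_out) t = 101 − 3.8500 t; V(15.9) = 39.785 L.
No acetic acid enters, so dm/dt = −Q_out · (m/V).
dm/m = −Q_out dt/(V₀ − 3.8500 t); integrating gives ln(m/m₀) = −(Q_out/(Q_in−Q_out)) ln(V/V₀).
m = m₀ (V₀/V)^(Q_out/(Q_in−Q_out)) = 71.7 × (101/39.785)^(-2.2494) = 8.8192 mol.

8.82 mol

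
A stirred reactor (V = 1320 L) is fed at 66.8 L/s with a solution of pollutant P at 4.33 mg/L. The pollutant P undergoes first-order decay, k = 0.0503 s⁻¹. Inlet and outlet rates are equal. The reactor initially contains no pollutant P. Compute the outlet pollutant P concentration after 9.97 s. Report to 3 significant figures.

1.38 mg/L

Accumulation = in − out − consumed: V dC/dt = Q C_in − Q C − k V C.
This is linear with rate a = Q/V + k = 0.10091 s⁻¹.
C_ss = Q C_in/(Q + kV) = 2.1716 mg/L; C(t) = C_ss + (C₀ − C_ss) e^(−a t).
C(9.97) = 2.1716 + (-2.1716)·e^(−0.10091·9.97) = 2.1716 + (-2.1716)·0.36567 = 1.3775 mg/L.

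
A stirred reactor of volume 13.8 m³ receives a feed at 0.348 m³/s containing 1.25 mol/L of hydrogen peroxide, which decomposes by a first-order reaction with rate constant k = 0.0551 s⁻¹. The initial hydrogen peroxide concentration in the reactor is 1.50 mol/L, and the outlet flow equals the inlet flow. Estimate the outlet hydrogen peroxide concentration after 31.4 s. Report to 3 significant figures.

0.481 mol/L

V dC/dt = Q(C_in − C) − k V C.
dC/dt = (Q/V) C_in − (Q/V + k) C; effective rate a = Q/V + k = 0.025217 + 0.0551 = 0.080317 s⁻¹.
C_ss = Q C_in/(Q + kV) = 0.39246 mol/L; C(t) = C_ss + (C₀ − C_ss) e^(−a t).
C(31.4) = 0.39246 + (1.1075)·e^(−0.080317·31.4) = 0.39246 + (1.1075)·0.080302 = 0.48140 mol/L.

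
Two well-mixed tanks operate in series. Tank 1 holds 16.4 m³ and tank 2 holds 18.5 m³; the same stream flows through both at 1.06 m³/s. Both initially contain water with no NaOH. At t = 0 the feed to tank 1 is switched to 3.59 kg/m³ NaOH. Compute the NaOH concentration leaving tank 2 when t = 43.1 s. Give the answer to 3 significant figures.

2.64 kg/m³

Time constants: τᵢ = Vᵢ/Q for each well-mixed tank.
τ₁ = 16.4/1.06 = 15.472 s; τ₂ = 18.5/1.06 = 17.453 s.
Solving the cascade with C₁(0)=C₂(0)=0 gives C₂(t) = C_in[1 − (τ₁ e^(−t/τ₁) − τ₂ e^(−t/τ₂))/(τ₁ − τ₂)].
At t = 43.1: e^(−t/τ₁) = 0.061684, e^(−t/τ₂) = 0.084626.
C₂ = 3.59·[1 − (15.472·0.061684 − 17.453·0.084626)/(-1.9811)] = 3.59·0.73621 = 2.6430 kg/m³.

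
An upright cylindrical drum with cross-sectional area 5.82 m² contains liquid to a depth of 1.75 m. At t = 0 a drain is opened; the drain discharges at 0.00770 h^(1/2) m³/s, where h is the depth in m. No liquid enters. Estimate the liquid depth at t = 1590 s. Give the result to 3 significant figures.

0.0735 m

A dh/dt = −Q_out = −0.00770 √h.
This is separable: 2 d(√h)/dt = −0.00770/A, so √h = √h₀ − (0.00770/(2A)) t.
√h = √1.75 − 0.00770·1590/(2·5.82) = 1.3229 − 1.0518 = 0.27107.
h = 0.27107² = 0.073480 m.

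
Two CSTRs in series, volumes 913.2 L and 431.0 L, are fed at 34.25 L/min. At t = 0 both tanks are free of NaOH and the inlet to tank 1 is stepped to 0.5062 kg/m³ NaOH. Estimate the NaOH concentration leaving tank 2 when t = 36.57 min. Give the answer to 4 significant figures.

0.2877 kg/m³

Time constants: τᵢ = Vᵢ/Q for each well-mixed tank.
τ₁ = 913.2/34.25 = 26.6628 min; τ₂ = 431.0/34.25 = 12.5839 min.
Tank 1: C₁ = C_in(1 − e^(−t/τ₁)). Tank 2 (τ₁ ≠ τ₂): C₂ = C_in[1 − (τ₁ e^(−t/τ₁) − τ₂ e^(−t/τ₂))/(τ₁ − τ₂)].
At t = 36.57: e^(−t/τ₁) = 0.253707, e^(−t/τ₂) = 0.0546894.
C₂ = 0.5062·[1 − (26.6628·0.253707 − 12.5839·0.0546894)/(14.0788)] = 0.5062·0.568407 = 0.287728 kg/m³.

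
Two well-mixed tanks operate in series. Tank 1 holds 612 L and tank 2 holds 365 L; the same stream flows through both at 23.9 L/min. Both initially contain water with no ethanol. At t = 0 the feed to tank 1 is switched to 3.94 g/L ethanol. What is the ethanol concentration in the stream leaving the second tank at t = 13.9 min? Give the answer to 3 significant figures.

Species balance on tank i: dCᵢ/dt = (Cᵢ₋₁ − Cᵢ)/τᵢ with τᵢ = Vᵢ/Q.
τ₁ = 612/23.9 = 25.607 min; τ₂ = 365/23.9 = 15.272 min.
Solving the cascade with C₁(0)=C₂(0)=0 gives C₂(t) = C_in[1 − (τ₁ e^(−t/τ₁) − τ₂ e^(−t/τ₂))/(τ₁ − τ₂)].
At t = 13.9: e^(−t/τ₁) = 0.58110, e^(−t/τ₂) = 0.40246.
C₂ = 3.94·[1 − (25.607·0.58110 − 15.272·0.40246)/(10.335)] = 3.94·0.15491 = 0.61033 g/L.

0.610 g/L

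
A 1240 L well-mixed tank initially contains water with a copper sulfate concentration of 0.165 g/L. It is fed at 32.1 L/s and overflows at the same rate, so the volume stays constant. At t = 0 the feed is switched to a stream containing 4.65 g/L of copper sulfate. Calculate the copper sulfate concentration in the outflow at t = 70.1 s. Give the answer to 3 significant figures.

3.92 g/L

Accumulation = in − out for the solute gives V dC/dt = Q(C_in − C).
Rewrite as dC/dt + C/τ = C_in/τ, τ = V/Q = 38.629 s.
C approaches C_in exponentially: C(t) = C_in + (C₀ − C_in) e^(−t/τ).
C(70.1) = 4.65 + (0.165 − 4.65)·e^(−70.1/38.629) = 4.65 + (-4.4850)·0.16289 = 3.9194 g/L.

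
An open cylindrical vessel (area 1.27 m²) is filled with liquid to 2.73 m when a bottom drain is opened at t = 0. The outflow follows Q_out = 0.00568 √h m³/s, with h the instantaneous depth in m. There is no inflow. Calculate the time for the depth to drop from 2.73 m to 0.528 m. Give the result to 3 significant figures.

A dh/dt = −Q_out = −0.00568 √h.
Separate and integrate: 2(√h − √h₀) = −(0.00568/A) t.
t = 2A(√h₀ − √h)/0.00568 = 2·1.27·(√2.73 − √0.528)/0.00568
  = 2.5400 × (1.6523 − 0.72664) / 0.00568 = 413.93 s.

414 s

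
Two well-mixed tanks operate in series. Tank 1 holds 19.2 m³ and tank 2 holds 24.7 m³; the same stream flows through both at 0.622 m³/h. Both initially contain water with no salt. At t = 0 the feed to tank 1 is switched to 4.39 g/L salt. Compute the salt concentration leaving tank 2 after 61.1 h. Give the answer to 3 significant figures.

Each tank obeys Vᵢ dCᵢ/dt = Q(Cᵢ₋₁ − Cᵢ), so τᵢ = Vᵢ/Q.
τ₁ = 19.2/0.622 = 30.868 h; τ₂ = 24.7/0.622 = 39.711 h.
Solving the cascade with C₁(0)=C₂(0)=0 gives C₂(t) = C_in[1 − (τ₁ e^(−t/τ₁) − τ₂ e^(−t/τ₂))/(τ₁ − τ₂)].
At t = 61.1: e^(−t/τ₁) = 0.13815, e^(−t/τ₂) = 0.21467.
C₂ = 4.39·[1 − (30.868·0.13815 − 39.711·0.21467)/(-8.8424)] = 4.39·0.51820 = 2.2749 g/L.

2.27 g/L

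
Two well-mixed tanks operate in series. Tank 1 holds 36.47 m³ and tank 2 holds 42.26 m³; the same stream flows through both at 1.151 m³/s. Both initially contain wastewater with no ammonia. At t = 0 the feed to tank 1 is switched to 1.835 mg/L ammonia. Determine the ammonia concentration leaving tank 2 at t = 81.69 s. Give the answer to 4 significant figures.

1.265 mg/L

Species balance on tank i: dCᵢ/dt = (Cᵢ₋₁ − Cᵢ)/τᵢ with τᵢ = Vᵢ/Q.
τ₁ = 36.47/1.151 = 31.6855 s; τ₂ = 42.26/1.151 = 36.7159 s.
Solving the cascade with C₁(0)=C₂(0)=0 gives C₂(t) = C_in[1 − (τ₁ e^(−t/τ₁) − τ₂ e^(−t/τ₂))/(τ₁ − τ₂)].
At t = 81.69: e^(−t/τ₁) = 0.0759142, e^(−t/τ₂) = 0.108076.
C₂ = 1.835·[1 − (31.6855·0.0759142 − 36.7159·0.108076)/(-5.03041)] = 1.835·0.689344 = 1.26495 mg/L.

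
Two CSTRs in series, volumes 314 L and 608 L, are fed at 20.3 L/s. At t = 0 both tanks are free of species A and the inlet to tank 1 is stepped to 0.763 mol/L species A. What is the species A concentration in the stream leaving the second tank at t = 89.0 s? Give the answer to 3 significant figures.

Each tank obeys Vᵢ dCᵢ/dt = Q(Cᵢ₋₁ − Cᵢ), so τᵢ = Vᵢ/Q.
τ₁ = 314/20.3 = 15.468 s; τ₂ = 608/20.3 = 29.951 s.
Solving the cascade with C₁(0)=C₂(0)=0 gives C₂(t) = C_in[1 − (τ₁ e^(−t/τ₁) − τ₂ e^(−t/τ₂))/(τ₁ − τ₂)].
At t = 89.0: e^(−t/τ₁) = 0.0031706, e^(−t/τ₂) = 0.051224.
C₂ = 0.763·[1 − (15.468·0.0031706 − 29.951·0.051224)/(-14.483)] = 0.763·0.89745 = 0.68476 mol/L.

0.685 mol/L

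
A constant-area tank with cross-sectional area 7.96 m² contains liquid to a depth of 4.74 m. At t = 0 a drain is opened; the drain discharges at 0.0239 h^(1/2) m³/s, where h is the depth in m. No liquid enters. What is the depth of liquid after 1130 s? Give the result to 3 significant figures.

0.231 m

Volume balance on the tank: A dh/dt = −0.0239 √h.
This is separable: 2 d(√h)/dt = −0.0239/A, so √h = √h₀ − (0.0239/(2A)) t.
√h = √4.74 − 0.0239·1130/(2·7.96) = 2.1772 − 1.6964 = 0.48073.
h = 0.48073² = 0.23111 m.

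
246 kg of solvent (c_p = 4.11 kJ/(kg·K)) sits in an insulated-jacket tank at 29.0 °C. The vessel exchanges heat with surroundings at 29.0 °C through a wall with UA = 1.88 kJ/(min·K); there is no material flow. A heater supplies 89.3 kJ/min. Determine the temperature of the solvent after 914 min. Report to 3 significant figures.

67.8 °C

M c_p dT/dt = −UA(T − T_amb) + Q̇.
dT/dt = (T_ss − T)/τ with T_ss = T_amb + Q̇/UA = 29.0 + 89.3/1.88 = 76.500 °C, τ = M c_p/UA = 246·4.11/1.88 = 537.80 min.
Solution: T(t) = T_ss + (T₀ − T_ss) e^(−t/τ).
T(914) = 76.500 + (-47.500)·0.18277 = 67.818 °C.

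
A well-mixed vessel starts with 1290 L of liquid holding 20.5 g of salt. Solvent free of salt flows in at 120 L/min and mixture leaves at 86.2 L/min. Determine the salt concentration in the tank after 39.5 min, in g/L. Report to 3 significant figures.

Let m(t) be the amount of salt. Volume: V(t) = V₀ + (Q_in − Q_out) t = 1290 + 33.800 t; V(39.5) = 2625.1 L.
Solute balance: dm/dt = 0 − Q_out C = −Q_out m/V(t).
dm/m = −Q_out dt/(V₀ + 33.800 t); integrating gives ln(m/m₀) = −(Q_out/(Q_in−Q_out)) ln(V/V₀).
m = m₀ (V₀/V)^(Q_out/(Q_in−Q_out)) = 20.5 × (1290/2625.1)^(2.5503) = 3.3485 g.
C = m/V = 3.3485/2625.1 = 0.0012756 g/L.

0.00128 g/L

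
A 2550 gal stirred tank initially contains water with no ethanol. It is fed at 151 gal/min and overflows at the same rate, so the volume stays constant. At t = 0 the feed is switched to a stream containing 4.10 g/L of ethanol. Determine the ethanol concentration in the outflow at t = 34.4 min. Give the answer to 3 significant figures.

3.57 g/L

Accumulation = in − out for the solute gives V dC/dt = Q(C_in − C).
Rewrite as dC/dt + C/τ = C_in/τ, τ = V/Q = 16.887 min.
Solution: C(t) = C_in + (C₀ − C_in) e^(−t/τ).
C(34.4) = 4.10 + (0 − 4.10)·e^(−34.4/16.887) = 4.10 + (-4.1000)·0.13042 = 3.5653 g/L.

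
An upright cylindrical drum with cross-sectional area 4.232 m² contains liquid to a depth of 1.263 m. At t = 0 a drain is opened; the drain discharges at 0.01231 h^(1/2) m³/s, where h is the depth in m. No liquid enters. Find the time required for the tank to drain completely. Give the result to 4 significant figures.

With no inflow, A dh/dt = −0.01231 √h.
This is separable: 2 d(√h)/dt = −0.01231/A, so √h = √h₀ − (0.01231/(2A)) t.
Tank is empty when √h = 0: t_empty = 2A√h₀/0.01231.
t_empty = 2·4.232·√1.263/0.01231 = 8.46400·1.12383/0.01231 = 772.715 s.

772.7 s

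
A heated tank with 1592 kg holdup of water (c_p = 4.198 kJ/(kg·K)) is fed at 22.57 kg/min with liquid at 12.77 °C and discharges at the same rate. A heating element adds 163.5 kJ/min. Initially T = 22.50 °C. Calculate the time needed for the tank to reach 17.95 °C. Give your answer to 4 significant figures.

M c_p dT/dt = ṁ c_p (T_in − T) + Q̇.
τ = M/ṁ = 70.5361 min; T_ss = T_in + Q̇/(ṁ c_p) = 14.4956 °C.
T(t) = T_ss + (T₀ − T_ss) e^(−t/τ). Set T = 17.95:
e^(−t/τ) = (17.95 − 14.4956)/(22.50 − 14.4956) = 0.431562
t = −70.5361 · ln(0.431562) = 59.2747 min.

59.27 min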